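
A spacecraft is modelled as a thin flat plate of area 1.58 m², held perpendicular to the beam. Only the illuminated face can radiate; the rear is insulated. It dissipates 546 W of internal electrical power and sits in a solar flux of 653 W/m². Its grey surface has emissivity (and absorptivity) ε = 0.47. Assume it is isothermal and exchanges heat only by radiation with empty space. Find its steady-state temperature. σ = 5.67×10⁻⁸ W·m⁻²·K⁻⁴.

T ≈ 396 K

At steady state, absorbed solar power + internal power = radiated power.
Absorbed: α·S·A_cross = 0.47·653·1.580 = 484.9 W (cross-section A).
Total input = 484.9 + 546 = 1031 W.
Radiated: εσ·A_surf·T⁴ with A_surf = A = 1.580 m².
T⁴ = 1031/(0.47·5.67×10⁻⁸·1.580) = 2.448×10¹⁰ K⁴.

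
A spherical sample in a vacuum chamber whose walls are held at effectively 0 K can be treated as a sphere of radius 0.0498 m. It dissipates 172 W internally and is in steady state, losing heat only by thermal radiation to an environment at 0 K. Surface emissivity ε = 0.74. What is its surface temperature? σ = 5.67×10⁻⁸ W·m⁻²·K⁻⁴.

T ≈ 602 K

Steady state: internal power = radiated power, P = εσA T⁴.
Radiating area A = 4πr² = 0.03117 m².
T⁴ = P/(εσA) = 172/(0.74·5.67×10⁻⁸·0.03117) = 1.315×10¹¹ K⁴.
T = (1.315×10¹¹)^(1/4).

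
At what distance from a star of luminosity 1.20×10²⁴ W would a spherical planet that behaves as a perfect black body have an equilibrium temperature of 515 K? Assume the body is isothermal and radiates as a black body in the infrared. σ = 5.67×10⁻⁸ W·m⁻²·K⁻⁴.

For an isothermal black-emitting sphere, (1−a)S·πr² = σ·4πr²·T⁴ ⇒ S = 4σT⁴/(1−a).
S = 4·5.67×10⁻⁸·(515)⁴/1.00 = 15950 W/m².
Flux falls as S = L/(4πd²), so d = √(L/(4πS)) = √(1.20×10²⁴/(4π·15950)).

d ≈ 2.45×10⁹ m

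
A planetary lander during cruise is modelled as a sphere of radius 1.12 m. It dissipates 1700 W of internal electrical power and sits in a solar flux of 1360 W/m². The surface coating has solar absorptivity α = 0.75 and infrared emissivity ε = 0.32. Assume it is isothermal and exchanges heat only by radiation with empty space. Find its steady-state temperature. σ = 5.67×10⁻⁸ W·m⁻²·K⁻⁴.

T ≈ 376 K

At steady state, absorbed solar power + internal power = radiated power.
Absorbed: α·S·A_cross = 0.75·1360·3.941 = 4020 W (cross-section πr²).
Total input = 4020 + 1700 = 5720 W.
Radiated: εσ·A_surf·T⁴ with A_surf = 4πr² = 15.76 m².
T⁴ = 5720/(0.32·5.67×10⁻⁸·15.76) = 2.000×10¹⁰ K⁴.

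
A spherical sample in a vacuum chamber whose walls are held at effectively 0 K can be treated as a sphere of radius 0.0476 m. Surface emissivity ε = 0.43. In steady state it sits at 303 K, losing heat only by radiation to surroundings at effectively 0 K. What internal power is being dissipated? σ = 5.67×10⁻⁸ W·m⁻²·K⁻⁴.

P ≈ 5.85 W

Steady state: P = εσA T⁴.
A = 4πr² = 0.02847 m²; T⁴ = (303)⁴ = 8.429×10⁹ K⁴.
P = 0.43 × 5.67×10⁻⁸ × 0.02847 × 8.429×10⁹.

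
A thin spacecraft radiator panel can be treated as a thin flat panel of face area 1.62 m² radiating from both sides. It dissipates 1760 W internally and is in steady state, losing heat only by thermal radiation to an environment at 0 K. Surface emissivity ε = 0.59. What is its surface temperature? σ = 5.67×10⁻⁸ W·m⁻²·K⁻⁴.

T ≈ 357 K

Steady state: internal power = radiated power, P = εσA T⁴.
Radiating area A = 2·1.62 = 3.240 m².
T⁴ = P/(εσA) = 1760/(0.59·5.67×10⁻⁸·3.240) = 1.624×10¹⁰ K⁴.
T = (1.624×10¹⁰)^(1/4).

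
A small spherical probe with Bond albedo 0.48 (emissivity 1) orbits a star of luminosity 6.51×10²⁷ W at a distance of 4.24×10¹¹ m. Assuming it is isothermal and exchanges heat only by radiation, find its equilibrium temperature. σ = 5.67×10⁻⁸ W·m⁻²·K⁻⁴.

T ≈ 285 K

First find the stellar flux at distance d: S = L/(4πd²) = 6.51×10²⁷/(4π·(4.24×10¹¹)²) = 2882 W/m².
For an isothermal sphere, absorbed (1−a)S·πr² = emitted σ·4πr²·T⁴, so T⁴ = (1−a)S/(4σ).
T⁴ = 0.520·2882/(4·5.67×10⁻⁸) = 6.607×10⁹ K⁴.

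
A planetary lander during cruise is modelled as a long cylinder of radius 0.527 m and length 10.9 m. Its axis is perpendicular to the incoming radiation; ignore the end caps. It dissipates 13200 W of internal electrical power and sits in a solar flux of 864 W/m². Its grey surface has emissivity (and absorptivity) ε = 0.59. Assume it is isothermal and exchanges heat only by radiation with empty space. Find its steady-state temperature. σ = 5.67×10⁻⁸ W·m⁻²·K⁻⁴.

At steady state, absorbed solar power + internal power = radiated power.
Absorbed: α·S·A_cross = 0.59·864·11.49 = 5856 W (cross-section 2rL).
Total input = 5856 + 13200 = 19060 W.
Radiated: εσ·A_surf·T⁴ with A_surf = 2πrL = 36.09 m².
T⁴ = 19060/(0.59·5.67×10⁻⁸·36.09) = 1.578×10¹⁰ K⁴.

T ≈ 354 K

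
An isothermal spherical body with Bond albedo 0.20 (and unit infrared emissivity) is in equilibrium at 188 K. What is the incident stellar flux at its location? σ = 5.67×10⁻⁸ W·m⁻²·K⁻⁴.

S ≈ 354 W/m²

(1−a)S·πr² = σ·4πr²·T⁴ ⇒ S = 4σT⁴/(1−a).
S = 4·5.67×10⁻⁸·1.249×10⁹/0.800.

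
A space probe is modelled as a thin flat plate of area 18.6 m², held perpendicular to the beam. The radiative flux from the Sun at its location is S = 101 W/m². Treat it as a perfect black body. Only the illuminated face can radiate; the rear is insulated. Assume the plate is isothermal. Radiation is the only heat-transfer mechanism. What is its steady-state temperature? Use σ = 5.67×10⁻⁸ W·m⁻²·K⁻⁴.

T ≈ 205 K

At equilibrium, absorbed power = emitted power.
Absorbing cross-section = A = 18.60 m²; emitting surface = A = 18.60 m² (ratio 1).
S·A_cross = εσ·A_surf·T⁴  ⇒  T⁴ = S/(1σ).
T⁴ = 1.00·101/(1·5.67×10⁻⁸) = 1.781×10⁹ K⁴.
T = (1.781×10⁹)^(1/4).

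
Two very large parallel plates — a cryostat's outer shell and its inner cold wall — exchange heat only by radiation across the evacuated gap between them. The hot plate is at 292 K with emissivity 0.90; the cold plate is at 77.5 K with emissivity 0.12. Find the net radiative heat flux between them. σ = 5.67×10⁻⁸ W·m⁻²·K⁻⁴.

For two infinite grey parallel plates, q = σ(T₁⁴ − T₂⁴)/(1/ε₁ + 1/ε₂ − 1).
T₁⁴ − T₂⁴ = 7.270×10⁹ − 3.608×10⁷ = 7.234×10⁹ K⁴.
1/ε₁ + 1/ε₂ − 1 = 1.111 + 8.333 − 1 = 8.444.
q = 5.67×10⁻⁸ × 7.234×10⁹ / 8.444.

q ≈ 48.6 W/m²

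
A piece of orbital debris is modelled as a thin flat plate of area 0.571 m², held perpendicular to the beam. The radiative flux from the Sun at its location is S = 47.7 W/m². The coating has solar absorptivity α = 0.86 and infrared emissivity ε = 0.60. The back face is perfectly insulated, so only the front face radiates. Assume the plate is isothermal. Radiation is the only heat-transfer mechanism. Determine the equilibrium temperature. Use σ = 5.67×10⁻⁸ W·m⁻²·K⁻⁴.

T ≈ 186 K

At equilibrium, absorbed power = emitted power.
Absorbing cross-section = A = 0.5710 m²; emitting surface = A = 0.5710 m² (ratio 1).
αS·A_cross = εσ·A_surf·T⁴  ⇒  T⁴ = αS/(ε·1σ).
T⁴ = 0.860·47.7/(0.60·1·5.67×10⁻⁸) = 1.206×10⁹ K⁴.
T = (1.206×10⁹)^(1/4).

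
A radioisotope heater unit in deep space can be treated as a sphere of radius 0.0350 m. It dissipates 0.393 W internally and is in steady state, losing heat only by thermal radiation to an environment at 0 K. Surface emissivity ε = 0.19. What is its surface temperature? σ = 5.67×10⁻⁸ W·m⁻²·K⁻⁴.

T ≈ 221 K

Steady state: internal power = radiated power, P = εσA T⁴.
Radiating area A = 4πr² = 0.01539 m².
T⁴ = P/(εσA) = 0.393/(0.19·5.67×10⁻⁸·0.01539) = 2.370×10⁹ K⁴.
T = (2.370×10⁹)^(1/4).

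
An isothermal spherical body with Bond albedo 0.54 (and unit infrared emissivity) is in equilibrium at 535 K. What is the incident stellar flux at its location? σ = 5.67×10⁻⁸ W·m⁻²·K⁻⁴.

S ≈ 40400 W/m²

(1−a)S·πr² = σ·4πr²·T⁴ ⇒ S = 4σT⁴/(1−a).
S = 4·5.67×10⁻⁸·8.192×10¹⁰/0.460.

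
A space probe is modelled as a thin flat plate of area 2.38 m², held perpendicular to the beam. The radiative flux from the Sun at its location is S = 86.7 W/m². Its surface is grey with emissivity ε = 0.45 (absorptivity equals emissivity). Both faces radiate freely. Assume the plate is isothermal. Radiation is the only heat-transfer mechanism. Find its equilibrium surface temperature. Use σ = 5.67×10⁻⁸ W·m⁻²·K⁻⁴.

At equilibrium, absorbed power = emitted power.
Absorbing cross-section = A = 2.380 m²; emitting surface = 2A = 4.760 m² (ratio 2).
εS·A_cross = εσ·A_surf·T⁴  ⇒  T⁴ = S/(2σ)   (ε cancels).
T⁴ = 86.7/(2·5.67×10⁻⁸) = 7.646×10⁸ K⁴.
T = (7.646×10⁸)^(1/4).

T ≈ 166 K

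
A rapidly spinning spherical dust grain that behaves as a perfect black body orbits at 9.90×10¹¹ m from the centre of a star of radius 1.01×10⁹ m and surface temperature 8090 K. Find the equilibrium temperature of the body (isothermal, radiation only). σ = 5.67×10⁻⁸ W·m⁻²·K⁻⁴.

The star's surface emits σT_*⁴; at distance d the flux is S = σT_*⁴(R_*/d)².
S = 5.67×10⁻⁸·(8090)⁴·(1.01×10⁹/9.90×10¹¹)² = 252.8 W/m².
For an isothermal sphere T⁴ = (1−a)S/(4σ) = 1.115×10⁹ K⁴.

T ≈ 183 K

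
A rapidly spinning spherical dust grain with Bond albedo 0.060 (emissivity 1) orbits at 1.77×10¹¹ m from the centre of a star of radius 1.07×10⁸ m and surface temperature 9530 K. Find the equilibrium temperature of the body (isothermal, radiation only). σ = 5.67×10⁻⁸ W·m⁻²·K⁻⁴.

T ≈ 163 K

The star's surface emits σT_*⁴; at distance d the flux is S = σT_*⁴(R_*/d)².
S = 5.67×10⁻⁸·(9530)⁴·(1.07×10⁸/1.77×10¹¹)² = 170.9 W/m².
For an isothermal sphere T⁴ = (1−a)S/(4σ) = 7.084×10⁸ K⁴.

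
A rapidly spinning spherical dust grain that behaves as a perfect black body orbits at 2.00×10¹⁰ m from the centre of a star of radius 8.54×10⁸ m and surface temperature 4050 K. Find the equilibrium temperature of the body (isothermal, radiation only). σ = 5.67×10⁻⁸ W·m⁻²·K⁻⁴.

T ≈ 592 K

The star's surface emits σT_*⁴; at distance d the flux is S = σT_*⁴(R_*/d)².
S = 5.67×10⁻⁸·(4050)⁴·(8.54×10⁸/2.00×10¹⁰)² = 27810 W/m².
For an isothermal sphere T⁴ = (1−a)S/(4σ) = 1.226×10¹¹ K⁴.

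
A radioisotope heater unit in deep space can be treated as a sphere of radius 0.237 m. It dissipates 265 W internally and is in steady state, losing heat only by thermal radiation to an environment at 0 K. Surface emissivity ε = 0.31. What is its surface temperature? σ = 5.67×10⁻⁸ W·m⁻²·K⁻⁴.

T ≈ 382 K

Steady state: internal power = radiated power, P = εσA T⁴.
Radiating area A = 4πr² = 0.7058 m².
T⁴ = P/(εσA) = 265/(0.31·5.67×10⁻⁸·0.7058) = 2.136×10¹⁰ K⁴.
T = (2.136×10¹⁰)^(1/4).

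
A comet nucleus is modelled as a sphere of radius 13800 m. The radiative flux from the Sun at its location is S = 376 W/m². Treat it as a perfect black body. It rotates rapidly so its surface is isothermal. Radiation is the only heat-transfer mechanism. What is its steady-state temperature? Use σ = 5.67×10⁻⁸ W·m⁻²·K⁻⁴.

At equilibrium, absorbed power = emitted power.
Absorbing cross-section = πr² = 5.983×10⁸ m²; emitting surface = 4πr² = 2.393×10⁹ m² (ratio 4).
S·A_cross = εσ·A_surf·T⁴  ⇒  T⁴ = S/(4σ).
T⁴ = 1.00·376/(4·5.67×10⁻⁸) = 1.658×10⁹ K⁴.
T = (1.658×10⁹)^(1/4).

T ≈ 202 K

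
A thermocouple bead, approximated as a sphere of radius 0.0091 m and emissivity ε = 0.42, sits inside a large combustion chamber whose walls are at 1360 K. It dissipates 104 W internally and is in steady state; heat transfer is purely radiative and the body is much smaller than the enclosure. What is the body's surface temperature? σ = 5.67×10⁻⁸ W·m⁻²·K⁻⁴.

For a small grey body in a large enclosure, net radiated power = εσA(T⁴ − T_w⁴).
Steady state: P = εσA(T⁴ − T_w⁴) with A = 4πr² = 0.001041 m².
T⁴ = P/(εσA) + T_w⁴ = 104/(0.42·5.67×10⁻⁸·0.001041) + (1360)⁴
    = 4.197×10¹² + 3.421×10¹² = 7.618×10¹² K⁴.

T ≈ 1660 K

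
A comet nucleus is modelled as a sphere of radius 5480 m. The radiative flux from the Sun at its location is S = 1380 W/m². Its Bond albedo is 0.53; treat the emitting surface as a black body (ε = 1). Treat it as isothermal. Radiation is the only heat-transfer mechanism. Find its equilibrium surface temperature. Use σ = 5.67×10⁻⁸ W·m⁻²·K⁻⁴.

T ≈ 231 K

At equilibrium, absorbed power = emitted power.
Absorbing cross-section = πr² = 9.434×10⁷ m²; emitting surface = 4πr² = 3.774×10⁸ m² (ratio 4).
(1−a)S·A_cross = εσ·A_surf·T⁴  ⇒  T⁴ = (1−a)S/(4σ).
T⁴ = 0.470·1380/(4·5.67×10⁻⁸) = 2.860×10⁹ K⁴.
T = (2.860×10⁹)^(1/4).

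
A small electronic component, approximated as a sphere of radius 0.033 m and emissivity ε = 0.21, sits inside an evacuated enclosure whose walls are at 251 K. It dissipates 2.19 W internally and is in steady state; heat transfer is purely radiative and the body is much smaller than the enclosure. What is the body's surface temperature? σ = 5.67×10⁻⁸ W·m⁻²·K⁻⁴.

T ≈ 363 K

For a small grey body in a large enclosure, net radiated power = εσA(T⁴ − T_w⁴).
Steady state: P = εσA(T⁴ − T_w⁴) with A = 4πr² = 0.01368 m².
T⁴ = P/(εσA) + T_w⁴ = 2.19/(0.21·5.67×10⁻⁸·0.01368) + (251)⁴
    = 1.344×10¹⁰ + 3.969×10⁹ = 1.741×10¹⁰ K⁴.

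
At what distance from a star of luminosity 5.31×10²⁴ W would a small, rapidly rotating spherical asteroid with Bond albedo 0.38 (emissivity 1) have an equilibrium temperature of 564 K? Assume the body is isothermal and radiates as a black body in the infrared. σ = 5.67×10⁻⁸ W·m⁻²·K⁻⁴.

For an isothermal black-emitting sphere, (1−a)S·πr² = σ·4πr²·T⁴ ⇒ S = 4σT⁴/(1−a).
S = 4·5.67×10⁻⁸·(564)⁴/0.620 = 37010 W/m².
Flux falls as S = L/(4πd²), so d = √(L/(4πS)) = √(5.31×10²⁴/(4π·37010)).

d ≈ 3.38×10⁹ m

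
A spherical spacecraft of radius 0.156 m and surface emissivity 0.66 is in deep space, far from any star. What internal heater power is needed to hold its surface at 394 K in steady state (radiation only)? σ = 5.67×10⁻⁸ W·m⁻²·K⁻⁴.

P ≈ 276 W

P = εσ·4πr²·T⁴.
4πr² = 0.3058 m²; T⁴ = 2.410×10¹⁰ K⁴.
P = 0.66·5.67×10⁻⁸·0.3058·2.410×10¹⁰.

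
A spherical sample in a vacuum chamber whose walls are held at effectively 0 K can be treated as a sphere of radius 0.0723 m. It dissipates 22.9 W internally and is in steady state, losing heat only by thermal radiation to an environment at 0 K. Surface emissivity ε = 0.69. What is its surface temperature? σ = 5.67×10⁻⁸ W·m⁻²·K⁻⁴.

Steady state: internal power = radiated power, P = εσA T⁴.
Radiating area A = 4πr² = 0.06569 m².
T⁴ = P/(εσA) = 22.9/(0.69·5.67×10⁻⁸·0.06569) = 8.911×10⁹ K⁴.
T = (8.911×10⁹)^(1/4).

T ≈ 307 K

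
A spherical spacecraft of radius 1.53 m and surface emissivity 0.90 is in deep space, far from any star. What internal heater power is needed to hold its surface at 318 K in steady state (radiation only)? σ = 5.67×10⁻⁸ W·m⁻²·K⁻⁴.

P ≈ 15400 W

P = εσ·4πr²·T⁴.
4πr² = 29.42 m²; T⁴ = 1.023×10¹⁰ K⁴.
P = 0.90·5.67×10⁻⁸·29.42·1.023×10¹⁰.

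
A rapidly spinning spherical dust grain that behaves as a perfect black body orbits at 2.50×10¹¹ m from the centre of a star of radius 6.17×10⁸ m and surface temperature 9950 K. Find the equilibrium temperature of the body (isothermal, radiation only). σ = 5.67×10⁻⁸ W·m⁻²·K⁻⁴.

The star's surface emits σT_*⁴; at distance d the flux is S = σT_*⁴(R_*/d)².
S = 5.67×10⁻⁸·(9950)⁴·(6.17×10⁸/2.50×10¹¹)² = 3385 W/m².
For an isothermal sphere T⁴ = (1−a)S/(4σ) = 1.493×10¹⁰ K⁴.

T ≈ 350 K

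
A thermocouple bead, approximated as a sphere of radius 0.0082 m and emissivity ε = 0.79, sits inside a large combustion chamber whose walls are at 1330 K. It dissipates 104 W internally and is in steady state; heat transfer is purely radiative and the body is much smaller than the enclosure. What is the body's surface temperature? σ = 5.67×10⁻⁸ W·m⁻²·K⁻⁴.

T ≈ 1560 K

For a small grey body in a large enclosure, net radiated power = εσA(T⁴ − T_w⁴).
Steady state: P = εσA(T⁴ − T_w⁴) with A = 4πr² = 8.450×10⁻⁴ m².
T⁴ = P/(εσA) + T_w⁴ = 104/(0.79·5.67×10⁻⁸·8.450×10⁻⁴) + (1330)⁴
    = 2.748×10¹² + 3.129×10¹² = 5.877×10¹² K⁴.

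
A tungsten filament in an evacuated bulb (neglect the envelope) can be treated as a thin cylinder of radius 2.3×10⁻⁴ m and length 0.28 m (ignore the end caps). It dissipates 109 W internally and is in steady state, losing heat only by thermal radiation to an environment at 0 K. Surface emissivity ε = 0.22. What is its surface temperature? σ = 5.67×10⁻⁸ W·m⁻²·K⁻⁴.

T ≈ 2160 K

Steady state: internal power = radiated power, P = εσA T⁴.
Radiating area A = 2πrL = 4.046×10⁻⁴ m².
T⁴ = P/(εσA) = 109/(0.22·5.67×10⁻⁸·4.046×10⁻⁴) = 2.160×10¹³ K⁴.
T = (2.160×10¹³)^(1/4).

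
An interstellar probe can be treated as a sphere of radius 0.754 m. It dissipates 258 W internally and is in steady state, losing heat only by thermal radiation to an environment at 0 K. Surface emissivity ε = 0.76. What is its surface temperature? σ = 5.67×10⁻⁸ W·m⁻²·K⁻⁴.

Steady state: internal power = radiated power, P = εσA T⁴.
Radiating area A = 4πr² = 7.144 m².
T⁴ = P/(εσA) = 258/(0.76·5.67×10⁻⁸·7.144) = 8.381×10⁸ K⁴.
T = (8.381×10⁸)^(1/4).

T ≈ 170 K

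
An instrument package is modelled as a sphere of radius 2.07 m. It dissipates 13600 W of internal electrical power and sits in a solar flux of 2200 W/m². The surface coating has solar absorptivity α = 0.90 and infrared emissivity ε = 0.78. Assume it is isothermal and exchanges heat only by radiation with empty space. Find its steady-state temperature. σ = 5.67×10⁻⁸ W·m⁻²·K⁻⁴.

At steady state, absorbed solar power + internal power = radiated power.
Absorbed: α·S·A_cross = 0.90·2200·13.46 = 26650 W (cross-section πr²).
Total input = 26650 + 13600 = 40250 W.
Radiated: εσ·A_surf·T⁴ with A_surf = 4πr² = 53.85 m².
T⁴ = 40250/(0.78·5.67×10⁻⁸·53.85) = 1.690×10¹⁰ K⁴.

T ≈ 361 K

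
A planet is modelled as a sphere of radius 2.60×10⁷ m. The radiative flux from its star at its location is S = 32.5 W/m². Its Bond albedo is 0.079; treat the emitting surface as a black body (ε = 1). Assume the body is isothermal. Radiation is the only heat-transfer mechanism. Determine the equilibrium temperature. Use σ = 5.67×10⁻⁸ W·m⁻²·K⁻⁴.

At equilibrium, absorbed power = emitted power.
Absorbing cross-section = πr² = 2.124×10¹⁵ m²; emitting surface = 4πr² = 8.495×10¹⁵ m² (ratio 4).
(1−a)S·A_cross = εσ·A_surf·T⁴  ⇒  T⁴ = (1−a)S/(4σ).
T⁴ = 0.921·32.5/(4·5.67×10⁻⁸) = 1.320×10⁸ K⁴.
T = (1.320×10⁸)^(1/4).

T ≈ 107 K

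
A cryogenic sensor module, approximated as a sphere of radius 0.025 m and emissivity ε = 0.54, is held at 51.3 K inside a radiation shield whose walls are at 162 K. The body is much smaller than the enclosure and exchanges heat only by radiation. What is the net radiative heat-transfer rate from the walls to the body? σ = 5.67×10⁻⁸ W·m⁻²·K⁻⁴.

P_net ≈ 0.164 W

For a small grey body in a large enclosure: P_net = εσA(T_body⁴ − T_wall⁴).
A = 4πr² = 0.007854 m²; T_body⁴ − T_wall⁴ = 6.926×10⁶ − 6.887×10⁸ = -6.818×10⁸ K⁴.
|P_net| = 0.54·5.67×10⁻⁸·0.007854·6.818×10⁸.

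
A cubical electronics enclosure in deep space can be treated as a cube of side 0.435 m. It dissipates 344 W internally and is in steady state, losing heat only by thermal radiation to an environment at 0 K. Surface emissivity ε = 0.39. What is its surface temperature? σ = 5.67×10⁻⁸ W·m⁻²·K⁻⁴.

Steady state: internal power = radiated power, P = εσA T⁴.
Radiating area A = 6L² = 1.135 m².
T⁴ = P/(εσA) = 344/(0.39·5.67×10⁻⁸·1.135) = 1.370×10¹⁰ K⁴.
T = (1.370×10¹⁰)^(1/4).

T ≈ 342 K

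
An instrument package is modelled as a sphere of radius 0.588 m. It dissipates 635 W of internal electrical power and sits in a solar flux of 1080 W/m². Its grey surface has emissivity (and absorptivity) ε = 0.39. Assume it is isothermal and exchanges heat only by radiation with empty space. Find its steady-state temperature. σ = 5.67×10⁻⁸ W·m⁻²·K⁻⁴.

At steady state, absorbed solar power + internal power = radiated power.
Absorbed: α·S·A_cross = 0.39·1080·1.086 = 457.5 W (cross-section πr²).
Total input = 457.5 + 635 = 1093 W.
Radiated: εσ·A_surf·T⁴ with A_surf = 4πr² = 4.345 m².
T⁴ = 1093/(0.39·5.67×10⁻⁸·4.345) = 1.137×10¹⁰ K⁴.

T ≈ 327 K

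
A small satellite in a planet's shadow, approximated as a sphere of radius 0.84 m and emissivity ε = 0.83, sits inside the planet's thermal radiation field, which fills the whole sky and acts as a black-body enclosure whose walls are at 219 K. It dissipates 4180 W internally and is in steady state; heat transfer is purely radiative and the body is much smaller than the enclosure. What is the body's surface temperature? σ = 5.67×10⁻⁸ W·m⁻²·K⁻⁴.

T ≈ 333 K

For a small grey body in a large enclosure, net radiated power = εσA(T⁴ − T_w⁴).
Steady state: P = εσA(T⁴ − T_w⁴) with A = 4πr² = 8.867 m².
T⁴ = P/(εσA) + T_w⁴ = 4180/(0.83·5.67×10⁻⁸·8.867) + (219)⁴
    = 1.002×10¹⁰ + 2.300×10⁹ = 1.232×10¹⁰ K⁴.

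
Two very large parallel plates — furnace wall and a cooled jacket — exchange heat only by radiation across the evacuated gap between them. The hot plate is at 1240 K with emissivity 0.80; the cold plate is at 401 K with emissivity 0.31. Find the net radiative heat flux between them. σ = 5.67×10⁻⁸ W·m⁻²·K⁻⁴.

q ≈ 38100 W/m²

For two infinite grey parallel plates, q = σ(T₁⁴ − T₂⁴)/(1/ε₁ + 1/ε₂ − 1).
T₁⁴ − T₂⁴ = 2.364×10¹² − 2.586×10¹⁰ = 2.338×10¹² K⁴.
1/ε₁ + 1/ε₂ − 1 = 1.250 + 3.226 − 1 = 3.476.
q = 5.67×10⁻⁸ × 2.338×10¹² / 3.476.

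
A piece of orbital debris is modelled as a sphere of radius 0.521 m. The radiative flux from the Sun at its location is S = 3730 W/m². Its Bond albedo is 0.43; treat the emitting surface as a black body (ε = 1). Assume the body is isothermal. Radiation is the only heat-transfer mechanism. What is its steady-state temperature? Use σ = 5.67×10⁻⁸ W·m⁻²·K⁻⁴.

At equilibrium, absorbed power = emitted power.
Absorbing cross-section = πr² = 0.8528 m²; emitting surface = 4πr² = 3.411 m² (ratio 4).
(1−a)S·A_cross = εσ·A_surf·T⁴  ⇒  T⁴ = (1−a)S/(4σ).
T⁴ = 0.570·3730/(4·5.67×10⁻⁸) = 9.374×10⁹ K⁴.
T = (9.374×10⁹)^(1/4).

T ≈ 311 K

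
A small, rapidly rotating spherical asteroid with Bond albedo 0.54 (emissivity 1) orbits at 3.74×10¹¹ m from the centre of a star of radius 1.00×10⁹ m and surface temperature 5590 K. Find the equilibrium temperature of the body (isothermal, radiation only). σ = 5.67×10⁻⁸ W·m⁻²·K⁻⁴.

T ≈ 168 K

The star's surface emits σT_*⁴; at distance d the flux is S = σT_*⁴(R_*/d)².
S = 5.67×10⁻⁸·(5590)⁴·(1.00×10⁹/3.74×10¹¹)² = 395.8 W/m².
For an isothermal sphere T⁴ = (1−a)S/(4σ) = 8.028×10⁸ K⁴.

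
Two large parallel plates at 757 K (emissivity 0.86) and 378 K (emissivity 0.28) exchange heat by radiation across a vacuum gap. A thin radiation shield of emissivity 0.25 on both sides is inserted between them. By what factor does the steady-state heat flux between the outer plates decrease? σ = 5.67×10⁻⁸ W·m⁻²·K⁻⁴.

factor ≈ 2.87

Without shield: q₀ = σΔ(T⁴)/(1/ε₁+1/ε₂−1) with denominator 3.734.
With shield the two gaps are in series; the resistances add: (1/ε₁+1/ε_s−1)+(1/ε_s+1/ε₂−1) = 4.163+6.571 = 10.73.
Heat-flux ratio q₀/q = 10.73/3.734.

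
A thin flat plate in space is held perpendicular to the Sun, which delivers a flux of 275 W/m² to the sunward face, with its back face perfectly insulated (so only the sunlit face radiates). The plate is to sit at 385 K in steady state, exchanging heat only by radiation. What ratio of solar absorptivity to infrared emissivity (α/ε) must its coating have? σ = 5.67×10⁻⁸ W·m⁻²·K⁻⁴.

α/ε ≈ 4.53

Balance: αS·A = εσ·1A·T⁴ ⇒ α/ε = σT⁴/S.
α/ε = 5.67×10⁻⁸·(385)⁴/275 = 5.67×10⁻⁸·2.197×10¹⁰/275.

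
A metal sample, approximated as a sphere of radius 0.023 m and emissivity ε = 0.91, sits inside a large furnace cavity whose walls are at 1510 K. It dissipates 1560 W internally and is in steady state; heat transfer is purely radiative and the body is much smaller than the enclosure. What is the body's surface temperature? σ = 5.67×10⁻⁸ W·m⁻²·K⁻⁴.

T ≈ 1770 K

For a small grey body in a large enclosure, net radiated power = εσA(T⁴ − T_w⁴).
Steady state: P = εσA(T⁴ − T_w⁴) with A = 4πr² = 0.006648 m².
T⁴ = P/(εσA) + T_w⁴ = 1560/(0.91·5.67×10⁻⁸·0.006648) + (1510)⁴
    = 4.548×10¹² + 5.199×10¹² = 9.747×10¹² K⁴.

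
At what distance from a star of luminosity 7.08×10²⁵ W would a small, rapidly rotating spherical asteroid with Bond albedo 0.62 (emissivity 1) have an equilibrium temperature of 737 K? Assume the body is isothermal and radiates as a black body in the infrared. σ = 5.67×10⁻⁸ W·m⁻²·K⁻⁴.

For an isothermal black-emitting sphere, (1−a)S·πr² = σ·4πr²·T⁴ ⇒ S = 4σT⁴/(1−a).
S = 4·5.67×10⁻⁸·(737)⁴/0.380 = 1.761×10⁵ W/m².
Flux falls as S = L/(4πd²), so d = √(L/(4πS)) = √(7.08×10²⁵/(4π·1.761×10⁵)).

d ≈ 5.66×10⁹ m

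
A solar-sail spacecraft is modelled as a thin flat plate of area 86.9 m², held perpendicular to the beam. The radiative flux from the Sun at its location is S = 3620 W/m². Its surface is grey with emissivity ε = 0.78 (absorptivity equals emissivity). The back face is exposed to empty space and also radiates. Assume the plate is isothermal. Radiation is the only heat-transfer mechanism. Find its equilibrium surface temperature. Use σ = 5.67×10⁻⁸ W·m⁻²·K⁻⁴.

At equilibrium, absorbed power = emitted power.
Absorbing cross-section = A = 86.90 m²; emitting surface = 2A = 173.8 m² (ratio 2).
εS·A_cross = εσ·A_surf·T⁴  ⇒  T⁴ = S/(2σ)   (ε cancels).
T⁴ = 3620/(2·5.67×10⁻⁸) = 3.192×10¹⁰ K⁴.
T = (3.192×10¹⁰)^(1/4).

T ≈ 423 K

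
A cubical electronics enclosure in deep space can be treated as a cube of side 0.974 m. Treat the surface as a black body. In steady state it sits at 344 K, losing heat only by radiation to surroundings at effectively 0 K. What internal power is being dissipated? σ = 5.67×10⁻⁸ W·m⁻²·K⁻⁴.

Steady state: P = εσA T⁴.
A = 6L² = 5.692 m²; T⁴ = (344)⁴ = 1.400×10¹⁰ K⁴.
P = 1.0 × 5.67×10⁻⁸ × 5.692 × 1.400×10¹⁰.

P ≈ 4520 W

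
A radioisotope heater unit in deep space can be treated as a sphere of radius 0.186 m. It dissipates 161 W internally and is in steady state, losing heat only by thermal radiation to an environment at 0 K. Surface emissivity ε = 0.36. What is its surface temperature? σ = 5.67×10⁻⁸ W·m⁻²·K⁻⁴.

T ≈ 367 K

Steady state: internal power = radiated power, P = εσA T⁴.
Radiating area A = 4πr² = 0.4347 m².
T⁴ = P/(εσA) = 161/(0.36·5.67×10⁻⁸·0.4347) = 1.814×10¹⁰ K⁴.
T = (1.814×10¹⁰)^(1/4).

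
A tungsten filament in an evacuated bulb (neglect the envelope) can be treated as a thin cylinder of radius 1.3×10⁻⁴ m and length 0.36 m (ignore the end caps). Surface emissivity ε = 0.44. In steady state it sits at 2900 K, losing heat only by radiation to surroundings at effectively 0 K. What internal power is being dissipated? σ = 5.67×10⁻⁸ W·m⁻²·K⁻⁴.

Steady state: P = εσA T⁴.
A = 2πrL = 2.941×10⁻⁴ m²; T⁴ = (2900)⁴ = 7.073×10¹³ K⁴.
P = 0.44 × 5.67×10⁻⁸ × 2.941×10⁻⁴ × 7.073×10¹³.

P ≈ 519 W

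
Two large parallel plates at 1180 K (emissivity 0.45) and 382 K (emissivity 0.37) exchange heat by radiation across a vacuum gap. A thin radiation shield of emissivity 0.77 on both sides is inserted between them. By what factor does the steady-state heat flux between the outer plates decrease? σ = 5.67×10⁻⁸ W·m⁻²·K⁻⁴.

factor ≈ 1.41

Without shield: q₀ = σΔ(T⁴)/(1/ε₁+1/ε₂−1) with denominator 3.925.
With shield the two gaps are in series; the resistances add: (1/ε₁+1/ε_s−1)+(1/ε_s+1/ε₂−1) = 2.521+3.001 = 5.522.
Heat-flux ratio q₀/q = 5.522/3.925.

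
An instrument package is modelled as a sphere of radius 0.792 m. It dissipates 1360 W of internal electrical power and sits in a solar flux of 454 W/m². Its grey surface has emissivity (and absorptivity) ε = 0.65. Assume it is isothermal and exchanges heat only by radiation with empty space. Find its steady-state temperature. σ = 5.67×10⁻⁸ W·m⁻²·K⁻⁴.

At steady state, absorbed solar power + internal power = radiated power.
Absorbed: α·S·A_cross = 0.65·454·1.971 = 581.5 W (cross-section πr²).
Total input = 581.5 + 1360 = 1942 W.
Radiated: εσ·A_surf·T⁴ with A_surf = 4πr² = 7.882 m².
T⁴ = 1942/(0.65·5.67×10⁻⁸·7.882) = 6.683×10⁹ K⁴.

T ≈ 286 K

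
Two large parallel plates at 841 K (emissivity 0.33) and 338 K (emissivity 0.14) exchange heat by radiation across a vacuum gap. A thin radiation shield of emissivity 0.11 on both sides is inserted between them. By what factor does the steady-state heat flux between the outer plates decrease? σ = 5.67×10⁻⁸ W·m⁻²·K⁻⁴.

Without shield: q₀ = σΔ(T⁴)/(1/ε₁+1/ε₂−1) with denominator 9.173.
With shield the two gaps are in series; the resistances add: (1/ε₁+1/ε_s−1)+(1/ε_s+1/ε₂−1) = 11.12+15.23 = 26.35.
Heat-flux ratio q₀/q = 26.35/9.173.

factor ≈ 2.87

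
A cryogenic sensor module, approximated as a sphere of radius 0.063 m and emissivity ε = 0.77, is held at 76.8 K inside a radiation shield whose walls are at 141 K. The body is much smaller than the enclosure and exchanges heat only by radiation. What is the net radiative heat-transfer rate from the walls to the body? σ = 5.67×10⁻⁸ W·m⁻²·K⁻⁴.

P_net ≈ 0.785 W

For a small grey body in a large enclosure: P_net = εσA(T_body⁴ − T_wall⁴).
A = 4πr² = 0.04988 m²; T_body⁴ − T_wall⁴ = 3.479×10⁷ − 3.953×10⁸ = -3.605×10⁸ K⁴.
|P_net| = 0.77·5.67×10⁻⁸·0.04988·3.605×10⁸.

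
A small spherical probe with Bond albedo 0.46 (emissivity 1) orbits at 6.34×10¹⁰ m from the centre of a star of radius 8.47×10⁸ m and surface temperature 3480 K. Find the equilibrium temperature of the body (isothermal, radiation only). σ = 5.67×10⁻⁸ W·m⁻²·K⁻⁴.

T ≈ 244 K

The star's surface emits σT_*⁴; at distance d the flux is S = σT_*⁴(R_*/d)².
S = 5.67×10⁻⁸·(3480)⁴·(8.47×10⁸/6.34×10¹⁰)² = 1484 W/m².
For an isothermal sphere T⁴ = (1−a)S/(4σ) = 3.534×10⁹ K⁴.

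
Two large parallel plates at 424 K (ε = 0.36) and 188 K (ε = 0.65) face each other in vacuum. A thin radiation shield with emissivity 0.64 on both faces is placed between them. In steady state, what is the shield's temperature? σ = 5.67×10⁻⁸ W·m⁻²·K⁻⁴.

In steady state the net flux on the hot side equals that on the cold side.
σ(T₁⁴−T_s⁴)/D₁ = σ(T_s⁴−T₂⁴)/D₂, with D₁ = 1/ε₁+1/ε_s−1 = 3.340, D₂ = 1/ε_s+1/ε₂−1 = 2.101.
Solve for T_s⁴: T_s⁴ = (D₂·T₁⁴ + D₁·T₂⁴)/(D₁+D₂) = 1.325×10¹⁰ K⁴.

T_s ≈ 339 K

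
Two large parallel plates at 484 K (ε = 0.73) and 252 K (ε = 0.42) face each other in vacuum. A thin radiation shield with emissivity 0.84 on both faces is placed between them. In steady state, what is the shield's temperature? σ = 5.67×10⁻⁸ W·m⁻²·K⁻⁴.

T_s ≈ 435 K

In steady state the net flux on the hot side equals that on the cold side.
σ(T₁⁴−T_s⁴)/D₁ = σ(T_s⁴−T₂⁴)/D₂, with D₁ = 1/ε₁+1/ε_s−1 = 1.560, D₂ = 1/ε_s+1/ε₂−1 = 2.571.
Solve for T_s⁴: T_s⁴ = (D₂·T₁⁴ + D₁·T₂⁴)/(D₁+D₂) = 3.568×10¹⁰ K⁴.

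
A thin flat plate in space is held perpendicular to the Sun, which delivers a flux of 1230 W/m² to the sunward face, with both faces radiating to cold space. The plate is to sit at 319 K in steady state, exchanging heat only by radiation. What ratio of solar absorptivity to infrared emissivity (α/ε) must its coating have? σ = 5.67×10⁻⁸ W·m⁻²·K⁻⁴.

Balance: αS·A = εσ·2A·T⁴ ⇒ α/ε = 2σT⁴/S.
α/ε = 2·5.67×10⁻⁸·(319)⁴/1230 = 2·5.67×10⁻⁸·1.036×10¹⁰/1230.

α/ε ≈ 0.955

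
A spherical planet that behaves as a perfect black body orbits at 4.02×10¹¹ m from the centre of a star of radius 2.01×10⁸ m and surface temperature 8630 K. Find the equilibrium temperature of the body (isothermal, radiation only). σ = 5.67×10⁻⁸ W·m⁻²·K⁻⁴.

T ≈ 136 K

The star's surface emits σT_*⁴; at distance d the flux is S = σT_*⁴(R_*/d)².
S = 5.67×10⁻⁸·(8630)⁴·(2.01×10⁸/4.02×10¹¹)² = 78.63 W/m².
For an isothermal sphere T⁴ = (1−a)S/(4σ) = 3.467×10⁸ K⁴.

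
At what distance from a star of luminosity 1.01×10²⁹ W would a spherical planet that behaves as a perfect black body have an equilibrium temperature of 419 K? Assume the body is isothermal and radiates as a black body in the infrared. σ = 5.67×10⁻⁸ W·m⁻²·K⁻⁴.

d ≈ 1.07×10¹² m

For an isothermal black-emitting sphere, (1−a)S·πr² = σ·4πr²·T⁴ ⇒ S = 4σT⁴/(1−a).
S = 4·5.67×10⁻⁸·(419)⁴/1.00 = 6990 W/m².
Flux falls as S = L/(4πd²), so d = √(L/(4πS)) = √(1.01×10²⁹/(4π·6990)).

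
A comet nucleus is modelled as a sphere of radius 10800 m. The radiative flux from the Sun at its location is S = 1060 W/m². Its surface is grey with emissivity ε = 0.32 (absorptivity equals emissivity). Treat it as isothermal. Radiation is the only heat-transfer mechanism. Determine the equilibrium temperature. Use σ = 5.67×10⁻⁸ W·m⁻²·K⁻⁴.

At equilibrium, absorbed power = emitted power.
Absorbing cross-section = πr² = 3.664×10⁸ m²; emitting surface = 4πr² = 1.466×10⁹ m² (ratio 4).
εS·A_cross = εσ·A_surf·T⁴  ⇒  T⁴ = S/(4σ)   (ε cancels).
T⁴ = 1060/(4·5.67×10⁻⁸) = 4.674×10⁹ K⁴.
T = (4.674×10⁹)^(1/4).

T ≈ 261 K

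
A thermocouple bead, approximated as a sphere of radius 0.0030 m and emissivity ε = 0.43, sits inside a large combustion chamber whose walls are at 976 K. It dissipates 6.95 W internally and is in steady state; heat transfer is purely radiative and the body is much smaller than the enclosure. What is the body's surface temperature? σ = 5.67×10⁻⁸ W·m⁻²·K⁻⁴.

For a small grey body in a large enclosure, net radiated power = εσA(T⁴ − T_w⁴).
Steady state: P = εσA(T⁴ − T_w⁴) with A = 4πr² = 1.131×10⁻⁴ m².
T⁴ = P/(εσA) + T_w⁴ = 6.95/(0.43·5.67×10⁻⁸·1.131×10⁻⁴) + (976)⁴
    = 2.520×10¹² + 9.074×10¹¹ = 3.428×10¹² K⁴.

T ≈ 1360 K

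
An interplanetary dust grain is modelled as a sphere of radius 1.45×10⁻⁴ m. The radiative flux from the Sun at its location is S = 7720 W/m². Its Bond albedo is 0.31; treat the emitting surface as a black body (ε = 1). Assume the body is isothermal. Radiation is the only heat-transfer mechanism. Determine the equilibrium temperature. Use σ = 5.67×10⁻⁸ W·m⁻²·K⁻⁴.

T ≈ 391 K

At equilibrium, absorbed power = emitted power.
Absorbing cross-section = πr² = 6.605×10⁻⁸ m²; emitting surface = 4πr² = 2.642×10⁻⁷ m² (ratio 4).
(1−a)S·A_cross = εσ·A_surf·T⁴  ⇒  T⁴ = (1−a)S/(4σ).
T⁴ = 0.690·7720/(4·5.67×10⁻⁸) = 2.349×10¹⁰ K⁴.
T = (2.349×10¹⁰)^(1/4).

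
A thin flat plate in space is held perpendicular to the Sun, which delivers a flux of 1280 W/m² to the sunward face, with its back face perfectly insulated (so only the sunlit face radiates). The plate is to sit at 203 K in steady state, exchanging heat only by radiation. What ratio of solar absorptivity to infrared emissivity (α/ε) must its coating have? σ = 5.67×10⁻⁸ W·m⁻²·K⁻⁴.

α/ε ≈ 0.0752

Balance: αS·A = εσ·1A·T⁴ ⇒ α/ε = σT⁴/S.
α/ε = 5.67×10⁻⁸·(203)⁴/1280 = 5.67×10⁻⁸·1.698×10⁹/1280.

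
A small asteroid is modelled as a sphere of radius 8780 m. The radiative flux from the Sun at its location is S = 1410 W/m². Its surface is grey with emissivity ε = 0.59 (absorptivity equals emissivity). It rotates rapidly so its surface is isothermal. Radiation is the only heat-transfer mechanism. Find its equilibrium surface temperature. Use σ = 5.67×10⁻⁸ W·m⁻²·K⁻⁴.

At equilibrium, absorbed power = emitted power.
Absorbing cross-section = πr² = 2.422×10⁸ m²; emitting surface = 4πr² = 9.687×10⁸ m² (ratio 4).
εS·A_cross = εσ·A_surf·T⁴  ⇒  T⁴ = S/(4σ)   (ε cancels).
T⁴ = 1410/(4·5.67×10⁻⁸) = 6.217×10⁹ K⁴.
T = (6.217×10⁹)^(1/4).

T ≈ 281 K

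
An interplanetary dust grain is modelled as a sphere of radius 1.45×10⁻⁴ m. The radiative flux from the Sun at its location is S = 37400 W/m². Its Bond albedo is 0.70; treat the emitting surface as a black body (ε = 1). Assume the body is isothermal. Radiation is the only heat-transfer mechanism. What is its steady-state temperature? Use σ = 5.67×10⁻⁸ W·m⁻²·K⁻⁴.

At equilibrium, absorbed power = emitted power.
Absorbing cross-section = πr² = 6.605×10⁻⁸ m²; emitting surface = 4πr² = 2.642×10⁻⁷ m² (ratio 4).
(1−a)S·A_cross = εσ·A_surf·T⁴  ⇒  T⁴ = (1−a)S/(4σ).
T⁴ = 0.300·37400/(4·5.67×10⁻⁸) = 4.947×10¹⁰ K⁴.
T = (4.947×10¹⁰)^(1/4).

T ≈ 472 K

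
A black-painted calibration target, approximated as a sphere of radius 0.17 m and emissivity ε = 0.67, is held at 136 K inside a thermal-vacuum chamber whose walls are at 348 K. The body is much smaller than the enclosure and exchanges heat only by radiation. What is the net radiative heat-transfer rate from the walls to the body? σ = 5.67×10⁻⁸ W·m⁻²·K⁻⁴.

For a small grey body in a large enclosure: P_net = εσA(T_body⁴ − T_wall⁴).
A = 4πr² = 0.3632 m²; T_body⁴ − T_wall⁴ = 3.421×10⁸ − 1.467×10¹⁰ = -1.432×10¹⁰ K⁴.
|P_net| = 0.67·5.67×10⁻⁸·0.3632·1.432×10¹⁰.

P_net ≈ 198 W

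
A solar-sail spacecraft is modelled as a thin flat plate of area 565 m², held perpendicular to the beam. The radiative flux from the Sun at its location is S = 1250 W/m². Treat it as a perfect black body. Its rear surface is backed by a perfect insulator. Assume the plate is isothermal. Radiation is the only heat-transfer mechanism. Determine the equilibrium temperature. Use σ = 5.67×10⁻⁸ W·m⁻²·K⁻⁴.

At equilibrium, absorbed power = emitted power.
Absorbing cross-section = A = 565.0 m²; emitting surface = A = 565.0 m² (ratio 1).
S·A_cross = εσ·A_surf·T⁴  ⇒  T⁴ = S/(1σ).
T⁴ = 1.00·1250/(1·5.67×10⁻⁸) = 2.205×10¹⁰ K⁴.
T = (2.205×10¹⁰)^(1/4).

T ≈ 385 K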